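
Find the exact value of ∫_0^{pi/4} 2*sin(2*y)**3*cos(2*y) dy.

Let u = sin(2*y), so du = 2*cos(2*y) dy. When y = 0, u = 0; when y = pi/4, u = 1.
The integral becomes ∫ u**3 du from 0 to 1, with antiderivative u**4/4.
Back in y: F(y) = sin(2*y)**4/4.
Then F(pi/4) - F(0) = (1/4) - (0) = 1/4.

1/4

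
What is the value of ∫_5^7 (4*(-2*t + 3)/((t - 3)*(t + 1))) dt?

Factor the denominator: t**2 - 2*t - 3 = (t + 1)(t - 3).
Partial fractions: 4*(-2*t + 3)/((t - 3)*(t + 1)) = -5/(t + 1) - 3/(t - 3).
An antiderivative is F(t) = -3*log(t - 3) - 5*log(t + 1).
Then F(7) - F(5) = (-21*log(2)) - (-8*log(2) - 5*log(3)) = -13*log(2) + 5*log(3).

-13*log(2) + 5*log(3)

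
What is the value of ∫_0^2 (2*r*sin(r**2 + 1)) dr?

Let u = r**2 + 1, so du = 2*r dr. When r = 0, u = 1; when r = 2, u = 5.
The integral becomes ∫ sin(u) du from 1 to 5, with antiderivative -cos(u).
Back in r: F(r) = -cos(r**2 + 1).
Then F(2) - F(0) = (-cos(5)) - (-cos(1)) = -cos(5) + cos(1).

-cos(5) + cos(1)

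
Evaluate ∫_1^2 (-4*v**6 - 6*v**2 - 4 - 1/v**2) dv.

By the power rule, an antiderivative is F(v) = -4*v**7/7 - 2*v**3 - 4*v + 1/v.
Then F(2) - F(1) = (-1353/14) - (-39/7) = -1275/14.

-1275/14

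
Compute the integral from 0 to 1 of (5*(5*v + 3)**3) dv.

Let u = 5*v + 3, so du = 5 dv. When v = 0, u = 3; when v = 1, u = 8.
The integral becomes ∫ u**3 du from 3 to 8, with antiderivative u**4/4.
Back in v: F(v) = (5*v + 3)**4/4.
Then F(1) - F(0) = (1024) - (81/4) = 4015/4.

4015/4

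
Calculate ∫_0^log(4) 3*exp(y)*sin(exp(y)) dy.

Let u = exp(y), so du = exp(y) dy. When y = 0, u = 1; when y = log(4), u = 4.
The integral becomes 3·∫ sin(u) du from 1 to 4, with antiderivative -3*cos(u).
Back in y: F(y) = -3*cos(exp(y)).
Then F(log(4)) - F(0) = (-3*cos(4)) - (-3*cos(1)) = 3*cos(1) - 3*cos(4).

3*cos(1) - 3*cos(4)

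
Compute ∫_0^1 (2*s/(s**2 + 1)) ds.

Let u = s**2 + 1, so du = 2*s ds. When s = 0, u = 1; when s = 1, u = 2.
The integral becomes ∫ 1/u du from 1 to 2, with antiderivative log(u).
Back in s: F(s) = log(s**2 + 1).
Then F(1) - F(0) = (log(2)) - (0) = log(2).

log(2)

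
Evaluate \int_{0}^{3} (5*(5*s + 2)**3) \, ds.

83505/4

Let u = 5*s + 2, so du = 5 ds. When s = 0, u = 2; when s = 3, u = 17.
The integral becomes ∫ u**3 du from 2 to 17, with antiderivative u**4/4.
Back in s: F(s) = (5*s + 2)**4/4.
Then F(3) - F(0) = (83521/4) - (4) = 83505/4.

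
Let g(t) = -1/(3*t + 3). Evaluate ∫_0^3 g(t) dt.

-log(12)/3 + log(3)/3

An antiderivative is F(t) = -log(3*t + 3)/3.
Then F(3) - F(0) = (-log(12)/3) - (-log(3)/3) = -log(12)/3 + log(3)/3.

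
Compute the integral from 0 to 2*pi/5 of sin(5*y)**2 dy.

pi/5

Use the identity sin^2(5*y) = (1 - cos(10*y))/2.
An antiderivative is F(y) = y/2 - sin(10*y)/20.
Then F(2*pi/5) - F(0) = (pi/5) - (0) = pi/5.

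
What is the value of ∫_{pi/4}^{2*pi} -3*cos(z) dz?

3*sqrt(2)/2

An antiderivative is F(z) = -3*sin(z).
Then F(2*pi) - F(pi/4) = (0) - (-3*sqrt(2)/2) = 3*sqrt(2)/2.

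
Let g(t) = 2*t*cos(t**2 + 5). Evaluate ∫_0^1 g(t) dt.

sin(6) - sin(5)

Let u = t**2 + 5, so du = 2*t dt. When t = 0, u = 5; when t = 1, u = 6.
The integral becomes ∫ cos(u) du from 5 to 6, with antiderivative sin(u).
Back in t: F(t) = sin(t**2 + 5).
Then F(1) - F(0) = (sin(6)) - (sin(5)) = sin(6) - sin(5).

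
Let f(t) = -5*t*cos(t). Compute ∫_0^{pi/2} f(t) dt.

Integrate by parts once (u = t, dv = -5*cos(t) dt).
An antiderivative is F(t) = -5*t*sin(t) - 5*cos(t).
Then F(pi/2) - F(0) = (-5*pi/2) - (-5) = 5 - 5*pi/2.

5 - 5*pi/2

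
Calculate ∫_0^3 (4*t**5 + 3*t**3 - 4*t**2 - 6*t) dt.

1935/4

By the power rule, an antiderivative is F(t) = 2*t**6/3 + 3*t**4/4 - 4*t**3/3 - 3*t**2.
Then F(3) - F(0) = (1935/4) - (0) = 1935/4.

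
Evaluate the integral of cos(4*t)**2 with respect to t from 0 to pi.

Use the identity cos^2(4*t) = (1 + cos(8*t))/2.
An antiderivative is F(t) = t/2 + sin(8*t)/16.
Then F(pi) - F(0) = (pi/2) - (0) = pi/2.

pi/2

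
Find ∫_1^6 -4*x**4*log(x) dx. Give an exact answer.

Integrate by parts once (u = ln x, dv = -4*x**4 dx).
An antiderivative is F(x) = -4*x**5*(5*log(x) - 1)/25.
Then F(6) - F(1) = (31104/25 - 31104*log(6)/5) - (4/25) = 1244 - 31104*log(6)/5.

1244 - 31104*log(6)/5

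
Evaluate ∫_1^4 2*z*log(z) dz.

-15/2 + 32*log(2)

Integrate by parts once (u = ln z, dv = 2*z dz).
An antiderivative is F(z) = z**2*(2*log(z) - 1)/2.
Then F(4) - F(1) = (-8 + 32*log(2)) - (-1/2) = -15/2 + 32*log(2).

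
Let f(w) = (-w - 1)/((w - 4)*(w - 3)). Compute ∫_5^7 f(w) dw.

-5*log(3) + 4*log(2)

Factor the denominator: w**2 - 7*w + 12 = (w - 3)(w - 4).
Partial fractions: (-w - 1)/((w - 4)*(w - 3)) = 4/(w - 3) - 5/(w - 4).
An antiderivative is F(w) = -5*log(w - 4) + 4*log(w - 3).
Then F(7) - F(5) = (-5*log(3) + 8*log(2)) - (log(16)) = -5*log(3) + 4*log(2).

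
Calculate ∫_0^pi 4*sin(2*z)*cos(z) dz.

16/3

Use the identity sin(2*z)cos(z) = [sin(3*z) + sin(z)]/2.
An antiderivative is F(z) = -2*cos(z) - 2*cos(3*z)/3.
Then F(pi) - F(0) = (8/3) - (-8/3) = 16/3.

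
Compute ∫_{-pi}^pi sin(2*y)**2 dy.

Use the identity sin^2(2*y) = (1 - cos(4*y))/2.
An antiderivative is F(y) = y/2 - sin(4*y)/8.
Then F(pi) - F(-pi) = (pi/2) - (-pi/2) = pi.

pi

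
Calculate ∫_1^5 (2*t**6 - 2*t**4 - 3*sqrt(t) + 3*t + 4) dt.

739394/35 - 10*sqrt(5)

By the power rule, an antiderivative is F(t) = 2*t**7/7 - 2*t**5/5 - 2*t**(3/2) + 3*t**2/2 + 4*t.
Then F(5) - F(1) = (295805/14 - 10*sqrt(5)) - (237/70) = 739394/35 - 10*sqrt(5).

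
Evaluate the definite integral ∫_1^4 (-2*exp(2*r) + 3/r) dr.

-exp(8) + log(64) + exp(2)

An antiderivative is F(r) = -exp(2*r) + 3*log(r).
Then F(4) - F(1) = (-exp(8) + log(64)) - (-exp(2)) = -exp(8) + log(64) + exp(2).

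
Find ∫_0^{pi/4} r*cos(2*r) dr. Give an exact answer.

-1/4 + pi/8

Integrate by parts once (u = r, dv = cos(2*r) dr).
An antiderivative is F(r) = r*sin(2*r)/2 + cos(2*r)/4.
Then F(pi/4) - F(0) = (pi/8) - (1/4) = -1/4 + pi/8.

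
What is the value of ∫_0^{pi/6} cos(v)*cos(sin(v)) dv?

sin(1/2)

Let u = sin(v), so du = cos(v) dv. When v = 0, u = 0; when v = pi/6, u = 1/2.
The integral becomes ∫ cos(u) du from 0 to 1/2, with antiderivative sin(u).
Back in v: F(v) = sin(sin(v)).
Then F(pi/6) - F(0) = (sin(1/2)) - (0) = sin(1/2).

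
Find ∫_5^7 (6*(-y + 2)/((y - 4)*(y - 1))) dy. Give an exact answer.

-6*log(3) + 2*log(2)

Factor the denominator: y**2 - 5*y + 4 = (y - 1)(y - 4).
Partial fractions: 6*(-y + 2)/((y - 4)*(y - 1)) = -2/(y - 1) - 4/(y - 4).
An antiderivative is F(y) = -4*log(y - 4) - 2*log(y - 1).
Then F(7) - F(5) = (-6*log(3) - 2*log(2)) - (-log(16)) = -6*log(3) + 2*log(2).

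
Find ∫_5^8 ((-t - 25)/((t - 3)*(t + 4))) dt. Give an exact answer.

-4*log(5) - 3*log(3) + 10*log(2)

Factor the denominator: t**2 + t - 12 = (t + 4)(t - 3).
Partial fractions: (-t - 25)/((t - 3)*(t + 4)) = 3/(t + 4) - 4/(t - 3).
An antiderivative is F(t) = -4*log(t - 3) + 3*log(t + 4).
Then F(8) - F(5) = (-4*log(5) + 3*log(3) + 6*log(2)) - (-4*log(2) + 6*log(3)) = -4*log(5) - 3*log(3) + 10*log(2).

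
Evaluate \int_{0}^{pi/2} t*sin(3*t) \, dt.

-1/9

Integrate by parts once (u = t, dv = sin(3*t) dt).
An antiderivative is F(t) = -t*cos(3*t)/3 + sin(3*t)/9.
Then F(pi/2) - F(0) = (-1/9) - (0) = -1/9.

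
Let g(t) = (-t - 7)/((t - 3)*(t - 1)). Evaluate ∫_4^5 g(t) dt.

log(8/81)

Factor the denominator: t**2 - 4*t + 3 = (t - 1)(t - 3).
Partial fractions: (-t - 7)/((t - 3)*(t - 1)) = 4/(t - 1) - 5/(t - 3).
An antiderivative is F(t) = -5*log(t - 3) + 4*log(t - 1).
Then F(5) - F(4) = (log(8)) - (log(81)) = log(8/81).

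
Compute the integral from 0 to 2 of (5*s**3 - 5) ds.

10

By the power rule, an antiderivative is F(s) = 5*s**4/4 - 5*s.
Then F(2) - F(0) = (10) - (0) = 10.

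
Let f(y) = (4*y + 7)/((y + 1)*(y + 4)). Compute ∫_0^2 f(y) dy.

log(81/8)

Factor the denominator: y**2 + 5*y + 4 = (y + 4)(y + 1).
Partial fractions: (4*y + 7)/((y + 1)*(y + 4)) = 3/(y + 4) + 1/(y + 1).
An antiderivative is F(y) = log(y + 1) + 3*log(y + 4).
Then F(2) - F(0) = (3*log(2) + 4*log(3)) - (log(64)) = log(81/8).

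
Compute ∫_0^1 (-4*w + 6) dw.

4

By the power rule, an antiderivative is F(w) = -2*w**2 + 6*w.
Then F(1) - F(0) = (4) - (0) = 4.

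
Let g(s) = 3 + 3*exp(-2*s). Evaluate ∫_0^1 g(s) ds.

An antiderivative is F(s) = 3*s - 3*exp(-2*s)/2.
Then F(1) - F(0) = (3 - 3*exp(-2)/2) - (-3/2) = 9/2 - 3*exp(-2)/2.

9/2 - 3*exp(-2)/2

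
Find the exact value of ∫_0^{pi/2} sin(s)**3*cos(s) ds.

1/4

Let u = sin(s), so du = cos(s) ds. When s = 0, u = 0; when s = pi/2, u = 1.
The integral becomes ∫ u**3 du from 0 to 1, with antiderivative u**4/4.
Back in s: F(s) = sin(s)**4/4.
Then F(pi/2) - F(0) = (1/4) - (0) = 1/4.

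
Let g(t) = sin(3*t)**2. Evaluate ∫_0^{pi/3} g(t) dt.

pi/6

Use the identity sin^2(3*t) = (1 - cos(6*t))/2.
An antiderivative is F(t) = t/2 - sin(6*t)/12.
Then F(pi/3) - F(0) = (pi/6) - (0) = pi/6.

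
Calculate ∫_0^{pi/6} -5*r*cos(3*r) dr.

5/9 - 5*pi/18

Integrate by parts once (u = r, dv = -5*cos(3*r) dr).
An antiderivative is F(r) = -5*r*sin(3*r)/3 - 5*cos(3*r)/9.
Then F(pi/6) - F(0) = (-5*pi/18) - (-5/9) = 5/9 - 5*pi/18.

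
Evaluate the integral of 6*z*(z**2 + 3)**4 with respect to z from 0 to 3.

745767/5

Let u = z**2 + 3, so du = 2*z dz. When z = 0, u = 3; when z = 3, u = 12.
The integral becomes 3·∫ u**4 du from 3 to 12, with antiderivative 3*u**5/5.
Back in z: F(z) = 3*(z**2 + 3)**5/5.
Then F(3) - F(0) = (746496/5) - (729/5) = 745767/5.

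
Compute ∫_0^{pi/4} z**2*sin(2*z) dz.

Integrate by parts twice (u = z^2, dv = sin(2*z) dz).
An antiderivative is F(z) = -z**2*cos(2*z)/2 + z*sin(2*z)/2 + cos(2*z)/4.
Then F(pi/4) - F(0) = (pi/8) - (1/4) = -1/4 + pi/8.

-1/4 + pi/8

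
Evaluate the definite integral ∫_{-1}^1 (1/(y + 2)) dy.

An antiderivative is F(y) = log(y + 2).
Then F(1) - F(-1) = (log(3)) - (0) = log(3).

log(3)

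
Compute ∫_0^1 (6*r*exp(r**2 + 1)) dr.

Let u = r**2 + 1, so du = 2*r dr. When r = 0, u = 1; when r = 1, u = 2.
The integral becomes 3·∫ exp(u) du from 1 to 2, with antiderivative 3*exp(u).
Back in r: F(r) = 3*exp(r**2 + 1).
Then F(1) - F(0) = (3*exp(2)) - (3*exp(1)) = 3*exp(1)*(-1 + exp(1)).

3*E*(-1 + E)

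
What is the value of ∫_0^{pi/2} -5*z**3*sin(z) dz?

Integrate by parts 3 times (u = z^3, dv = -5*sin(z) dz).
An antiderivative is F(z) = 5*z**3*cos(z) - 15*z**2*sin(z) - 30*z*cos(z) + 30*sin(z).
Then F(pi/2) - F(0) = (30 - 15*pi**2/4) - (0) = 30 - 15*pi**2/4.

30 - 15*pi**2/4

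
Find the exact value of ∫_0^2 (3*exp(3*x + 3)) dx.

-exp(3) + exp(9)

Let u = 3*x + 3, so du = 3 dx. When x = 0, u = 3; when x = 2, u = 9.
The integral becomes ∫ exp(u) du from 3 to 9, with antiderivative exp(u).
Back in x: F(x) = exp(3*x + 3).
Then F(2) - F(0) = (exp(9)) - (exp(3)) = -exp(3) + exp(9).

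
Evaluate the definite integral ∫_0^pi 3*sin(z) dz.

An antiderivative is F(z) = -3*cos(z).
Then F(pi) - F(0) = (3) - (-3) = 6.

6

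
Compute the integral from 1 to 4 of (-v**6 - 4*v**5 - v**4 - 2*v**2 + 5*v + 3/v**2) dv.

By the power rule, an antiderivative is F(v) = -v**7/7 - 2*v**6/3 - v**5/5 - 2*v**3/3 + 5*v**2/2 - 3/v.
Then F(4) - F(1) = (-2217371/420) - (-457/210) = -738819/140.

-738819/140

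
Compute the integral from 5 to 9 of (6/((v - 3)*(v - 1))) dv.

log(27/8)

Factor the denominator: v**2 - 4*v + 3 = (v - 1)(v - 3).
Partial fractions: 6/((v - 3)*(v - 1)) = -3/(v - 1) + 3/(v - 3).
An antiderivative is F(v) = 3*log(v - 3) - 3*log(v - 1).
Then F(9) - F(5) = (log(27/64)) - (-log(8)) = log(27/8).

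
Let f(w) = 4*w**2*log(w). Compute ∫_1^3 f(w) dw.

Integrate by parts once (u = ln w, dv = 4*w**2 dw).
An antiderivative is F(w) = 4*w**3*(3*log(w) - 1)/9.
Then F(3) - F(1) = (-12 + 36*log(3)) - (-4/9) = -104/9 + 36*log(3).

-104/9 + 36*log(3)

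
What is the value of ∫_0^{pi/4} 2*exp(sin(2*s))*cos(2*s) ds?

-1 + E

Let u = sin(2*s), so du = 2*cos(2*s) ds. When s = 0, u = 0; when s = pi/4, u = 1.
The integral becomes ∫ exp(u) du from 0 to 1, with antiderivative exp(u).
Back in s: F(s) = exp(sin(2*s)).
Then F(pi/4) - F(0) = (E) - (1) = -1 + E.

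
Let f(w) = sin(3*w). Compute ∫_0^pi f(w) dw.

2/3

An antiderivative is F(w) = -cos(3*w)/3.
Then F(pi) - F(0) = (1/3) - (-1/3) = 2/3.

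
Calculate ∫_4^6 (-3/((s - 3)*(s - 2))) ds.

Factor the denominator: s**2 - 5*s + 6 = (s - 2)(s - 3).
Partial fractions: -3/((s - 3)*(s - 2)) = 3/(s - 2) - 3/(s - 3).
An antiderivative is F(s) = -3*log(s - 3) + 3*log(s - 2).
Then F(6) - F(4) = (log(64/27)) - (log(8)) = log(8/27).

log(8/27)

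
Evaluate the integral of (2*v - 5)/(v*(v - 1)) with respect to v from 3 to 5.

Factor the denominator: v**2 - v = v(v - 1).
Partial fractions: (2*v - 5)/(v*(v - 1)) = 5/v - 3/(v - 1).
An antiderivative is F(v) = 5*log(v) - 3*log(v - 1).
Then F(5) - F(3) = (-6*log(2) + 5*log(5)) - (-3*log(2) + 5*log(3)) = -5*log(3) - 3*log(2) + 5*log(5).

-5*log(3) - 3*log(2) + 5*log(5)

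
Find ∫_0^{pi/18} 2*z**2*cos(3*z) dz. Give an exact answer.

Integrate by parts twice (u = z^2, dv = 2*cos(3*z) dz).
An antiderivative is F(z) = 2*z**2*sin(3*z)/3 + 4*z*cos(3*z)/9 - 4*sin(3*z)/27.
Then F(pi/18) - F(0) = (-2/27 + pi**2/972 + sqrt(3)*pi/81) - (0) = -2/27 + pi**2/972 + sqrt(3)*pi/81.

-2/27 + pi**2/972 + sqrt(3)*pi/81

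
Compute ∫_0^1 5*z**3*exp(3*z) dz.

10/27 + 20*exp(3)/27

Integrate by parts 3 times (u = z^3, dv = 5*exp(3*z) dz).
An antiderivative is F(z) = (45*z**3 - 45*z**2 + 30*z - 10)*exp(3*z)/27.
Then F(1) - F(0) = (20*exp(3)/27) - (-10/27) = 10/27 + 20*exp(3)/27.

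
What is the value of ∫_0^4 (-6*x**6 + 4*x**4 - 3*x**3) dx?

-469568/35

By the power rule, an antiderivative is F(x) = -6*x**7/7 + 4*x**5/5 - 3*x**4/4.
Then F(4) - F(0) = (-469568/35) - (0) = -469568/35.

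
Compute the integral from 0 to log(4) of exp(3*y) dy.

21

An antiderivative is F(y) = exp(3*y)/3.
Then F(log(4)) - F(0) = (64/3) - (1/3) = 21.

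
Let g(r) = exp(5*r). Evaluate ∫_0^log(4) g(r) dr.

Let u = exp(r), so du = exp(r) dr. When r = 0, u = 1; when r = log(4), u = 4.
The integral becomes ∫ u**4 du from 1 to 4, with antiderivative u**5/5.
Back in r: F(r) = exp(5*r)/5.
Then F(log(4)) - F(0) = (1024/5) - (1/5) = 1023/5.

1023/5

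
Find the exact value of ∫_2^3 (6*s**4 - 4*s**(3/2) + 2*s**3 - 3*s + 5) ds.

By the power rule, an antiderivative is F(s) = -8*s**(5/2)/5 + 6*s**5/5 + s**4/2 - 3*s**2/2 + 5*s.
Then F(3) - F(2) = (1668/5 - 72*sqrt(3)/5) - (252/5 - 32*sqrt(2)/5) = -72*sqrt(3)/5 + 32*sqrt(2)/5 + 1416/5.

-72*sqrt(3)/5 + 32*sqrt(2)/5 + 1416/5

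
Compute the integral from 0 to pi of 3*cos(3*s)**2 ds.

3*pi/2

Use the identity cos^2(3*s) = (1 + cos(6*s))/2.
An antiderivative is F(s) = 3*s/2 + sin(6*s)/4.
Then F(pi) - F(0) = (3*pi/2) - (0) = 3*pi/2.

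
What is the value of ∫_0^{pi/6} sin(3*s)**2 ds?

pi/12

Use the identity sin^2(3*s) = (1 - cos(6*s))/2.
An antiderivative is F(s) = s/2 - sin(6*s)/12.
Then F(pi/6) - F(0) = (pi/12) - (0) = pi/12.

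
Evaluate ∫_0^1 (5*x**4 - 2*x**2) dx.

1/3

By the power rule, an antiderivative is F(x) = x**5 - 2*x**3/3.
Then F(1) - F(0) = (1/3) - (0) = 1/3.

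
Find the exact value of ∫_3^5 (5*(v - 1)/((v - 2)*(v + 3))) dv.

-3*log(3) + 8*log(2)

Factor the denominator: v**2 + v - 6 = (v + 3)(v - 2).
Partial fractions: 5*(v - 1)/((v - 2)*(v + 3)) = 4/(v + 3) + 1/(v - 2).
An antiderivative is F(v) = log(v - 2) + 4*log(v + 3).
Then F(5) - F(3) = (log(3) + 12*log(2)) - (4*log(2) + 4*log(3)) = -3*log(3) + 8*log(2).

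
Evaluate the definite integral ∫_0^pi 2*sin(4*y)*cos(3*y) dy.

16/7

Use the identity sin(4*y)cos(3*y) = [sin(7*y) + sin(y)]/2.
An antiderivative is F(y) = -cos(y) - cos(7*y)/7.
Then F(pi) - F(0) = (8/7) - (-8/7) = 16/7.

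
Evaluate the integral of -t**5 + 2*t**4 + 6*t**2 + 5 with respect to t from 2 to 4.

By the power rule, an antiderivative is F(t) = -t**6/6 + 2*t**5/5 + 2*t**3 + 5*t.
Then F(4) - F(2) = (-1876/15) - (422/15) = -766/5.

-766/5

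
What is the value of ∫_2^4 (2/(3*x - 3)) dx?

2*log(3)/3

An antiderivative is F(x) = 2*log(3*x - 3)/3.
Then F(4) - F(2) = (4*log(3)/3) - (2*log(3)/3) = 2*log(3)/3.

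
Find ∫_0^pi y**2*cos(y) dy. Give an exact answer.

-2*pi

Integrate by parts twice (u = y^2, dv = cos(y) dy).
An antiderivative is F(y) = y**2*sin(y) + 2*y*cos(y) - 2*sin(y).
Then F(pi) - F(0) = (-2*pi) - (0) = -2*pi.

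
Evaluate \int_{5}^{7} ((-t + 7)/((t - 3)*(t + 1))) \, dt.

Factor the denominator: t**2 - 2*t - 3 = (t + 1)(t - 3).
Partial fractions: (-t + 7)/((t - 3)*(t + 1)) = -2/(t + 1) + 1/(t - 3).
An antiderivative is F(t) = log(t - 3) - 2*log(t + 1).
Then F(7) - F(5) = (-log(16)) - (-log(18)) = log(9/8).

log(9/8)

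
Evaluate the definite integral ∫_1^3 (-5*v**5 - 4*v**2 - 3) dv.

-1942/3

By the power rule, an antiderivative is F(v) = -5*v**6/6 - 4*v**3/3 - 3*v.
Then F(3) - F(1) = (-1305/2) - (-31/6) = -1942/3.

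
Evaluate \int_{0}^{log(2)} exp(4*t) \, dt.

15/4

Let u = exp(t), so du = exp(t) dt. When t = 0, u = 1; when t = log(2), u = 2.
The integral becomes ∫ u**3 du from 1 to 2, with antiderivative u**4/4.
Back in t: F(t) = exp(4*t)/4.
Then F(log(2)) - F(0) = (4) - (1/4) = 15/4.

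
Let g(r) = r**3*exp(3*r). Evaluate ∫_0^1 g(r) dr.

Integrate by parts 3 times (u = r^3, dv = exp(3*r) dr).
An antiderivative is F(r) = (9*r**3 - 9*r**2 + 6*r - 2)*exp(3*r)/27.
Then F(1) - F(0) = (4*exp(3)/27) - (-2/27) = 2/27 + 4*exp(3)/27.

2/27 + 4*exp(3)/27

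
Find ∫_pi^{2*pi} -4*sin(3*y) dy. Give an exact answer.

8/3

An antiderivative is F(y) = 4*cos(3*y)/3.
Then F(2*pi) - F(pi) = (4/3) - (-4/3) = 8/3.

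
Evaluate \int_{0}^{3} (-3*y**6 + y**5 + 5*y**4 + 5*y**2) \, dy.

By the power rule, an antiderivative is F(y) = -3*y**7/7 + y**6/6 + y**5 + 5*y**3/3.
Then F(3) - F(0) = (-7389/14) - (0) = -7389/14.

-7389/14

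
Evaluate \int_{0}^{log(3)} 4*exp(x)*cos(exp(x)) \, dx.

-4*sin(1) + 4*sin(3)

Let u = exp(x), so du = exp(x) dx. When x = 0, u = 1; when x = log(3), u = 3.
The integral becomes 4·∫ cos(u) du from 1 to 3, with antiderivative 4*sin(u).
Back in x: F(x) = 4*sin(exp(x)).
Then F(log(3)) - F(0) = (4*sin(3)) - (4*sin(1)) = -4*sin(1) + 4*sin(3).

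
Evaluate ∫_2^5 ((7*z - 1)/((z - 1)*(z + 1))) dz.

10*log(2)

Factor the denominator: z**2 - 1 = (z + 1)(z - 1).
Partial fractions: (7*z - 1)/((z - 1)*(z + 1)) = 4/(z + 1) + 3/(z - 1).
An antiderivative is F(z) = 3*log(z - 1) + 4*log(z + 1).
Then F(5) - F(2) = (4*log(3) + 10*log(2)) - (log(81)) = 10*log(2).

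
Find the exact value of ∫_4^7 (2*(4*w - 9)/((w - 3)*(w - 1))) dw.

Factor the denominator: w**2 - 4*w + 3 = (w - 1)(w - 3).
Partial fractions: 2*(4*w - 9)/((w - 3)*(w - 1)) = 5/(w - 1) + 3/(w - 3).
An antiderivative is F(w) = 3*log(w - 3) + 5*log(w - 1).
Then F(7) - F(4) = (5*log(3) + 11*log(2)) - (5*log(3)) = 11*log(2).

11*log(2)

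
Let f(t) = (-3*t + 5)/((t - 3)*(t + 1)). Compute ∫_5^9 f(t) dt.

Factor the denominator: t**2 - 2*t - 3 = (t + 1)(t - 3).
Partial fractions: (-3*t + 5)/((t - 3)*(t + 1)) = -2/(t + 1) - 1/(t - 3).
An antiderivative is F(t) = -log(t - 3) - 2*log(t + 1).
Then F(9) - F(5) = (-2*log(5) - 3*log(2) - log(3)) - (-log(72)) = log(3/25).

log(3/25)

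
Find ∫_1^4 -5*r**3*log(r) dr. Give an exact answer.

Integrate by parts once (u = ln r, dv = -5*r**3 dr).
An antiderivative is F(r) = -5*r**4*(4*log(r) - 1)/16.
Then F(4) - F(1) = (80 - 640*log(2)) - (5/16) = 1275/16 - 640*log(2).

1275/16 - 640*log(2)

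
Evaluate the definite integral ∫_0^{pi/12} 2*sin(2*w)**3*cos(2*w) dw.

Let u = sin(2*w), so du = 2*cos(2*w) dw. When w = 0, u = 0; when w = pi/12, u = 1/2.
The integral becomes ∫ u**3 du from 0 to 1/2, with antiderivative u**4/4.
Back in w: F(w) = sin(2*w)**4/4.
Then F(pi/12) - F(0) = (1/64) - (0) = 1/64.

1/64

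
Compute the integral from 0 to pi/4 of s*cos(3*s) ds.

-1/9 - sqrt(2)/18 + sqrt(2)*pi/24

Integrate by parts once (u = s, dv = cos(3*s) ds).
An antiderivative is F(s) = s*sin(3*s)/3 + cos(3*s)/9.
Then F(pi/4) - F(0) = (sqrt(2)*(-4 + 3*pi)/72) - (1/9) = -1/9 - sqrt(2)/18 + sqrt(2)*pi/24.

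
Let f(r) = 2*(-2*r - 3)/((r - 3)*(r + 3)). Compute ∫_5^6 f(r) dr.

Factor the denominator: r**2 - 9 = (r + 3)(r - 3).
Partial fractions: 2*(-2*r - 3)/((r - 3)*(r + 3)) = -1/(r + 3) - 3/(r - 3).
An antiderivative is F(r) = -3*log(r - 3) - log(r + 3).
Then F(6) - F(5) = (-5*log(3)) - (-log(64)) = -5*log(3) + 6*log(2).

-5*log(3) + 6*log(2)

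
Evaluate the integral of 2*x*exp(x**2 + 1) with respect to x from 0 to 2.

Let u = x**2 + 1, so du = 2*x dx. When x = 0, u = 1; when x = 2, u = 5.
The integral becomes ∫ exp(u) du from 1 to 5, with antiderivative exp(u).
Back in x: F(x) = exp(x**2 + 1).
Then F(2) - F(0) = (exp(5)) - (exp(1)) = -exp(1) + exp(5).

-exp(1) + exp(5)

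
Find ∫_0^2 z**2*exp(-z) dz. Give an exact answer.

Integrate by parts twice (u = z^2, dv = exp(-z) dz).
An antiderivative is F(z) = (-z**2 - 2*z - 2)*exp(-z).
Then F(2) - F(0) = (-10*exp(-2)) - (-2) = 2 - 10*exp(-2).

2 - 10*exp(-2)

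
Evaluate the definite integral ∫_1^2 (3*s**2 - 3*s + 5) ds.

15/2

By the power rule, an antiderivative is F(s) = s**3 - 3*s**2/2 + 5*s.
Then F(2) - F(1) = (12) - (9/2) = 15/2.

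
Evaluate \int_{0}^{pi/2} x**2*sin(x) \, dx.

-2 + pi

Integrate by parts twice (u = x^2, dv = sin(x) dx).
An antiderivative is F(x) = -x**2*cos(x) + 2*x*sin(x) + 2*cos(x).
Then F(pi/2) - F(0) = (pi) - (2) = -2 + pi.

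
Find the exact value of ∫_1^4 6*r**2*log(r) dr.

Integrate by parts once (u = ln r, dv = 6*r**2 dr).
An antiderivative is F(r) = 2*r**3*(3*log(r) - 1)/3.
Then F(4) - F(1) = (-128/3 + 256*log(2)) - (-2/3) = -42 + 256*log(2).

-42 + 256*log(2)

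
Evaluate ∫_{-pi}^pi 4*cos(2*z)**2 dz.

Use the identity cos^2(2*z) = (1 + cos(4*z))/2.
An antiderivative is F(z) = 2*z + sin(4*z)/2.
Then F(pi) - F(-pi) = (2*pi) - (-2*pi) = 4*pi.

4*pi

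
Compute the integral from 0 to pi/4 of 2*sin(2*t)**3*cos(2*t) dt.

1/4

Let u = sin(2*t), so du = 2*cos(2*t) dt. When t = 0, u = 0; when t = pi/4, u = 1.
The integral becomes ∫ u**3 du from 0 to 1, with antiderivative u**4/4.
Back in t: F(t) = sin(2*t)**4/4.
Then F(pi/4) - F(0) = (1/4) - (0) = 1/4.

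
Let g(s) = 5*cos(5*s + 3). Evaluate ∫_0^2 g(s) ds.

Let u = 5*s + 3, so du = 5 ds. When s = 0, u = 3; when s = 2, u = 13.
The integral becomes ∫ cos(u) du from 3 to 13, with antiderivative sin(u).
Back in s: F(s) = sin(5*s + 3).
Then F(2) - F(0) = (sin(13)) - (sin(3)) = -sin(3) + sin(13).

-sin(3) + sin(13)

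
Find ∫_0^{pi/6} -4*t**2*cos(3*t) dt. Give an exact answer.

Integrate by parts twice (u = t^2, dv = -4*cos(3*t) dt).
An antiderivative is F(t) = -4*t**2*sin(3*t)/3 - 8*t*cos(3*t)/9 + 8*sin(3*t)/27.
Then F(pi/6) - F(0) = (8/27 - pi**2/27) - (0) = 8/27 - pi**2/27.

8/27 - pi**2/27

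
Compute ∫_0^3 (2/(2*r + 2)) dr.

log(4)

Let u = 2*r + 2, so du = 2 dr. When r = 0, u = 2; when r = 3, u = 8.
The integral becomes ∫ 1/u du from 2 to 8, with antiderivative log(u).
Back in r: F(r) = log(2*r + 2).
Then F(3) - F(0) = (log(8)) - (log(2)) = log(4).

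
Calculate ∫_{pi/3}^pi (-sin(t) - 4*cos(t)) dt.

-3/2 + 2*sqrt(3)

An antiderivative is F(t) = -4*sin(t) + cos(t).
Then F(pi) - F(pi/3) = (-1) - (1/2 - 2*sqrt(3)) = -3/2 + 2*sqrt(3).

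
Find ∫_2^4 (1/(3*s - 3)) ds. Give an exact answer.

log(3)/3

An antiderivative is F(s) = log(3*s - 3)/3.
Then F(4) - F(2) = (2*log(3)/3) - (log(3)/3) = log(3)/3.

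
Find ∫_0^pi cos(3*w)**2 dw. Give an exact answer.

pi/2

Use the identity cos^2(3*w) = (1 + cos(6*w))/2.
An antiderivative is F(w) = w/2 + sin(6*w)/12.
Then F(pi) - F(0) = (pi/2) - (0) = pi/2.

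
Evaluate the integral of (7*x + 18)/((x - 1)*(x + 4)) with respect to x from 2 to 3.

Factor the denominator: x**2 + 3*x - 4 = (x + 4)(x - 1).
Partial fractions: (7*x + 18)/((x - 1)*(x + 4)) = 2/(x + 4) + 5/(x - 1).
An antiderivative is F(x) = 5*log(x - 1) + 2*log(x + 4).
Then F(3) - F(2) = (5*log(2) + 2*log(7)) - (log(36)) = -2*log(3) + 3*log(2) + 2*log(7).

-2*log(3) + 3*log(2) + 2*log(7)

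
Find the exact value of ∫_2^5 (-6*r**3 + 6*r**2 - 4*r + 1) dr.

-1437/2

By the power rule, an antiderivative is F(r) = -3*r**4/2 + 2*r**3 - 2*r**2 + r.
Then F(5) - F(2) = (-1465/2) - (-14) = -1437/2.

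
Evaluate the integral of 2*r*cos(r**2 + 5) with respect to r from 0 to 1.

sin(6) - sin(5)

Let u = r**2 + 5, so du = 2*r dr. When r = 0, u = 5; when r = 1, u = 6.
The integral becomes ∫ cos(u) du from 5 to 6, with antiderivative sin(u).
Back in r: F(r) = sin(r**2 + 5).
Then F(1) - F(0) = (sin(6)) - (sin(5)) = sin(6) - sin(5).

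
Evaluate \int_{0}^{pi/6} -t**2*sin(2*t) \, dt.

-sqrt(3)*pi/24 + pi**2/144 + 1/8

Integrate by parts twice (u = t^2, dv = -sin(2*t) dt).
An antiderivative is F(t) = t**2*cos(2*t)/2 - t*sin(2*t)/2 - cos(2*t)/4.
Then F(pi/6) - F(0) = (-sqrt(3)*pi/24 - 1/8 + pi**2/144) - (-1/4) = -sqrt(3)*pi/24 + pi**2/144 + 1/8.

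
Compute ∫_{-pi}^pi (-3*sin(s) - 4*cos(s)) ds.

0

An antiderivative is F(s) = -4*sin(s) + 3*cos(s).
Then F(pi) - F(-pi) = (-3) - (-3) = 0.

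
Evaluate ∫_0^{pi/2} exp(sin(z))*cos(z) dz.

Let u = sin(z), so du = cos(z) dz. When z = 0, u = 0; when z = pi/2, u = 1.
The integral becomes ∫ exp(u) du from 0 to 1, with antiderivative exp(u).
Back in z: F(z) = exp(sin(z)).
Then F(pi/2) - F(0) = (E) - (1) = -1 + E.

-1 + E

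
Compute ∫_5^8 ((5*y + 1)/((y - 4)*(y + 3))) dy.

Factor the denominator: y**2 - y - 12 = (y + 3)(y - 4).
Partial fractions: (5*y + 1)/((y - 4)*(y + 3)) = 2/(y + 3) + 3/(y - 4).
An antiderivative is F(y) = 3*log(y - 4) + 2*log(y + 3).
Then F(8) - F(5) = (6*log(2) + 2*log(11)) - (log(64)) = 2*log(11).

2*log(11)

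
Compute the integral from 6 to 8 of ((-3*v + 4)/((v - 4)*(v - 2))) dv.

Factor the denominator: v**2 - 6*v + 8 = (v - 2)(v - 4).
Partial fractions: (-3*v + 4)/((v - 4)*(v - 2)) = 1/(v - 2) - 4/(v - 4).
An antiderivative is F(v) = -4*log(v - 4) + log(v - 2).
Then F(8) - F(6) = (-7*log(2) + log(3)) - (-log(4)) = log(3/32).

log(3/32)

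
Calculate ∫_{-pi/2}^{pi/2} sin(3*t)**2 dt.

pi/2

Use the identity sin^2(3*t) = (1 - cos(6*t))/2.
An antiderivative is F(t) = t/2 - sin(6*t)/12.
Then F(pi/2) - F(-pi/2) = (pi/4) - (-pi/4) = pi/2.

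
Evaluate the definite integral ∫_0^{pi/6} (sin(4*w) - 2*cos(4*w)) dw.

An antiderivative is F(w) = -sin(4*w)/2 - cos(4*w)/4.
Then F(pi/6) - F(0) = (1/8 - sqrt(3)/4) - (-1/4) = 3/8 - sqrt(3)/4.

3/8 - sqrt(3)/4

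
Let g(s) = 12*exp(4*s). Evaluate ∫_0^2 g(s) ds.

-3 + 3*exp(8)

Let u = 4*s, so du = 4 ds. When s = 0, u = 0; when s = 2, u = 8.
The integral becomes 3·∫ exp(u) du from 0 to 8, with antiderivative 3*exp(u).
Back in s: F(s) = 3*exp(4*s).
Then F(2) - F(0) = (3*exp(8)) - (3) = -3 + 3*exp(8).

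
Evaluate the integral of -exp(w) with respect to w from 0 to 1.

1 - E

An antiderivative is F(w) = -exp(w).
Then F(1) - F(0) = (-E) - (-1) = 1 - E.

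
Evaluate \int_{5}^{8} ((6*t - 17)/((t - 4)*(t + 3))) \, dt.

-13*log(2) + 5*log(11)

Factor the denominator: t**2 - t - 12 = (t + 3)(t - 4).
Partial fractions: (6*t - 17)/((t - 4)*(t + 3)) = 5/(t + 3) + 1/(t - 4).
An antiderivative is F(t) = log(t - 4) + 5*log(t + 3).
Then F(8) - F(5) = (2*log(2) + 5*log(11)) - (15*log(2)) = -13*log(2) + 5*log(11).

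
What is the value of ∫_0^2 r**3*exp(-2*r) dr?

Integrate by parts 3 times (u = r^3, dv = exp(-2*r) dr).
An antiderivative is F(r) = (-4*r**3 - 6*r**2 - 6*r - 3)*exp(-2*r)/8.
Then F(2) - F(0) = (-71*exp(-4)/8) - (-3/8) = 3/8 - 71*exp(-4)/8.

3/8 - 71*exp(-4)/8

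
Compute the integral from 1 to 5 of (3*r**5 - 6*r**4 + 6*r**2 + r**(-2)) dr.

4312

By the power rule, an antiderivative is F(r) = r**6/2 - 6*r**5/5 + 2*r**3 - 1/r.
Then F(5) - F(1) = (43123/10) - (3/10) = 4312.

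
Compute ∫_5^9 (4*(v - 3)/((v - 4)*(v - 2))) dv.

Factor the denominator: v**2 - 6*v + 8 = (v - 2)(v - 4).
Partial fractions: 4*(v - 3)/((v - 4)*(v - 2)) = 2/(v - 2) + 2/(v - 4).
An antiderivative is F(v) = 2*log(v - 4) + 2*log(v - 2).
Then F(9) - F(5) = (2*log(5) + 2*log(7)) - (log(9)) = -2*log(3) + 2*log(5) + 2*log(7).

-2*log(3) + 2*log(5) + 2*log(7)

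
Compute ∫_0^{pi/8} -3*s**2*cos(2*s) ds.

3*sqrt(2)*(-8*pi - pi**2 + 32)/256

Integrate by parts twice (u = s^2, dv = -3*cos(2*s) ds).
An antiderivative is F(s) = -3*s**2*sin(2*s)/2 - 3*s*cos(2*s)/2 + 3*sin(2*s)/4.
Then F(pi/8) - F(0) = (3*sqrt(2)*(-8*pi - pi**2 + 32)/256) - (0) = 3*sqrt(2)*(-8*pi - pi**2 + 32)/256.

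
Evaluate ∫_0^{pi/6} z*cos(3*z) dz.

-1/9 + pi/18

Integrate by parts once (u = z, dv = cos(3*z) dz).
An antiderivative is F(z) = z*sin(3*z)/3 + cos(3*z)/9.
Then F(pi/6) - F(0) = (pi/18) - (1/9) = -1/9 + pi/18.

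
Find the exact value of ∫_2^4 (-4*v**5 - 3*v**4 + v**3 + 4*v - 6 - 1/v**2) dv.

-64229/20

By the power rule, an antiderivative is F(v) = -2*v**6/3 - 3*v**5/5 + v**4/4 + 2*v**2 - 6*v + 1/v.
Then F(4) - F(2) = (-196369/60) - (-1841/30) = -64229/20.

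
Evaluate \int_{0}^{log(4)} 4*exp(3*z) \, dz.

Let u = exp(z), so du = exp(z) dz. When z = 0, u = 1; when z = log(4), u = 4.
The integral becomes 4·∫ u**2 du from 1 to 4, with antiderivative 4*u**3/3.
Back in z: F(z) = 4*exp(3*z)/3.
Then F(log(4)) - F(0) = (256/3) - (4/3) = 84.

84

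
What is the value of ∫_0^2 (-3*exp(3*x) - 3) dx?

An antiderivative is F(x) = -exp(3*x) - 3*x.
Then F(2) - F(0) = (-exp(6) - 6) - (-1) = -exp(6) - 5.

-exp(6) - 5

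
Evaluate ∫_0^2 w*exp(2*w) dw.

1/4 + 3*exp(4)/4

Integrate by parts once (u = w, dv = exp(2*w) dw).
An antiderivative is F(w) = (2*w - 1)*exp(2*w)/4.
Then F(2) - F(0) = (3*exp(4)/4) - (-1/4) = 1/4 + 3*exp(4)/4.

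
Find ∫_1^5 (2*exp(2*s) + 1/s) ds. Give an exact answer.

-exp(2) + log(5) + exp(10)

An antiderivative is F(s) = exp(2*s) + log(s).
Then F(5) - F(1) = (log(5) + exp(10)) - (exp(2)) = -exp(2) + log(5) + exp(10).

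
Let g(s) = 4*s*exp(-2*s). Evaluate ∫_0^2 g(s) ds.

Integrate by parts once (u = s, dv = 4*exp(-2*s) ds).
An antiderivative is F(s) = (-2*s - 1)*exp(-2*s).
Then F(2) - F(0) = (-5*exp(-4)) - (-1) = 1 - 5*exp(-4).

1 - 5*exp(-4)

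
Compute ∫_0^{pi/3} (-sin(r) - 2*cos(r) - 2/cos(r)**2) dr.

An antiderivative is F(r) = -2*sin(r) + cos(r) - 2*tan(r).
Then F(pi/3) - F(0) = (1/2 - 3*sqrt(3)) - (1) = -3*sqrt(3) - 1/2.

-3*sqrt(3) - 1/2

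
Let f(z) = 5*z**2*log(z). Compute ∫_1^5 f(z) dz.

Integrate by parts once (u = ln z, dv = 5*z**2 dz).
An antiderivative is F(z) = 5*z**3*(3*log(z) - 1)/9.
Then F(5) - F(1) = (-625/9 + 625*log(5)/3) - (-5/9) = -620/9 + 625*log(5)/3.

-620/9 + 625*log(5)/3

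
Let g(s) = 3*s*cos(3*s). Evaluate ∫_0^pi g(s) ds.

Integrate by parts once (u = s, dv = 3*cos(3*s) ds).
An antiderivative is F(s) = s*sin(3*s) + cos(3*s)/3.
Then F(pi) - F(0) = (-1/3) - (1/3) = -2/3.

-2/3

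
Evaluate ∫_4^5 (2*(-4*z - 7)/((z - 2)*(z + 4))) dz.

Factor the denominator: z**2 + 2*z - 8 = (z + 4)(z - 2).
Partial fractions: 2*(-4*z - 7)/((z - 2)*(z + 4)) = -3/(z + 4) - 5/(z - 2).
An antiderivative is F(z) = -5*log(z - 2) - 3*log(z + 4).
Then F(5) - F(4) = (-11*log(3)) - (-14*log(2)) = -11*log(3) + 14*log(2).

-11*log(3) + 14*log(2)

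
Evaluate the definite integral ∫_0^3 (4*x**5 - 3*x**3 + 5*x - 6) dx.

1719/4

By the power rule, an antiderivative is F(x) = 2*x**6/3 - 3*x**4/4 + 5*x**2/2 - 6*x.
Then F(3) - F(0) = (1719/4) - (0) = 1719/4.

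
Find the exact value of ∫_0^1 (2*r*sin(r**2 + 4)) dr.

Let u = r**2 + 4, so du = 2*r dr. When r = 0, u = 4; when r = 1, u = 5.
The integral becomes ∫ sin(u) du from 4 to 5, with antiderivative -cos(u).
Back in r: F(r) = -cos(r**2 + 4).
Then F(1) - F(0) = (-cos(5)) - (-cos(4)) = cos(4) - cos(5).

cos(4) - cos(5)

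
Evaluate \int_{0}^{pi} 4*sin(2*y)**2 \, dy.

2*pi

Use the identity sin^2(2*y) = (1 - cos(4*y))/2.
An antiderivative is F(y) = 2*y - sin(4*y)/2.
Then F(pi) - F(0) = (2*pi) - (0) = 2*pi.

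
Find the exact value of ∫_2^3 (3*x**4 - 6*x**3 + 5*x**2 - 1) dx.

By the power rule, an antiderivative is F(x) = 3*x**5/5 - 3*x**4/2 + 5*x**3/3 - x.
Then F(3) - F(2) = (663/10) - (98/15) = 1793/30.

1793/30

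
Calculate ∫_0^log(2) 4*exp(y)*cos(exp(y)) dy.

-4*sin(1) + 4*sin(2)

Let u = exp(y), so du = exp(y) dy. When y = 0, u = 1; when y = log(2), u = 2.
The integral becomes 4·∫ cos(u) du from 1 to 2, with antiderivative 4*sin(u).
Back in y: F(y) = 4*sin(exp(y)).
Then F(log(2)) - F(0) = (4*sin(2)) - (4*sin(1)) = -4*sin(1) + 4*sin(2).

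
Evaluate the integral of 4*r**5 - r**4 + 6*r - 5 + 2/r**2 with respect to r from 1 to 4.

By the power rule, an antiderivative is F(r) = 2*r**6/3 - r**5/5 + 3*r**2 - 5*r - 2/r.
Then F(4) - F(1) = (76601/30) - (-53/15) = 25569/10.

25569/10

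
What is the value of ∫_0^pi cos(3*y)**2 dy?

Use the identity cos^2(3*y) = (1 + cos(6*y))/2.
An antiderivative is F(y) = y/2 + sin(6*y)/12.
Then F(pi) - F(0) = (pi/2) - (0) = pi/2.

pi/2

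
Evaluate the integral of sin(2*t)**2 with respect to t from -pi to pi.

Use the identity sin^2(2*t) = (1 - cos(4*t))/2.
An antiderivative is F(t) = t/2 - sin(4*t)/8.
Then F(pi) - F(-pi) = (pi/2) - (-pi/2) = pi.

pi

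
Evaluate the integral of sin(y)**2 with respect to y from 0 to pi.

Use the identity sin^2(y) = (1 - cos(2*y))/2.
An antiderivative is F(y) = y/2 - sin(2*y)/4.
Then F(pi) - F(0) = (pi/2) - (0) = pi/2.

pi/2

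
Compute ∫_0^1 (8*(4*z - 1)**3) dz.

40

Let u = 4*z - 1, so du = 4 dz. When z = 0, u = -1; when z = 1, u = 3.
The integral becomes 2·∫ u**3 du from -1 to 3, with antiderivative u**4/2.
Back in z: F(z) = (4*z - 1)**4/2.
Then F(1) - F(0) = (81/2) - (1/2) = 40.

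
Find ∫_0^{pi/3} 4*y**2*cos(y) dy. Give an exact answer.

-4*sqrt(3) + 2*sqrt(3)*pi**2/9 + 4*pi/3

Integrate by parts twice (u = y^2, dv = 4*cos(y) dy).
An antiderivative is F(y) = 4*y**2*sin(y) + 8*y*cos(y) - 8*sin(y).
Then F(pi/3) - F(0) = (-4*sqrt(3) + 2*sqrt(3)*pi**2/9 + 4*pi/3) - (0) = -4*sqrt(3) + 2*sqrt(3)*pi**2/9 + 4*pi/3.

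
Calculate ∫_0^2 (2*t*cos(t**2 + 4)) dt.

Let u = t**2 + 4, so du = 2*t dt. When t = 0, u = 4; when t = 2, u = 8.
The integral becomes ∫ cos(u) du from 4 to 8, with antiderivative sin(u).
Back in t: F(t) = sin(t**2 + 4).
Then F(2) - F(0) = (sin(8)) - (sin(4)) = -sin(4) + sin(8).

-sin(4) + sin(8)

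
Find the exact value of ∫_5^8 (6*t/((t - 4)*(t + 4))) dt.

Factor the denominator: t**2 - 16 = (t + 4)(t - 4).
Partial fractions: 6*t/((t - 4)*(t + 4)) = 3/(t + 4) + 3/(t - 4).
An antiderivative is F(t) = 3*log(t - 4) + 3*log(t + 4).
Then F(8) - F(5) = (3*log(3) + 12*log(2)) - (6*log(3)) = -3*log(3) + 12*log(2).

-3*log(3) + 12*log(2)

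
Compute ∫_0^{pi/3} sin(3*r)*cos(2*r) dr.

Use the identity sin(3*r)cos(2*r) = [sin(5*r) + sin(r)]/2.
An antiderivative is F(r) = -cos(r)/2 - cos(5*r)/10.
Then F(pi/3) - F(0) = (-3/10) - (-3/5) = 3/10.

3/10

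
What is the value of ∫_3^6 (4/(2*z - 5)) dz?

An antiderivative is F(z) = 2*log(2*z - 5).
Then F(6) - F(3) = (log(49)) - (0) = log(49).

log(49)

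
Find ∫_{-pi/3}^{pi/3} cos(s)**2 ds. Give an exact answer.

sqrt(3)/4 + pi/3

Use the identity cos^2(s) = (1 + cos(2*s))/2.
An antiderivative is F(s) = s/2 + sin(2*s)/4.
Then F(pi/3) - F(-pi/3) = (sqrt(3)/8 + pi/6) - (-pi/6 - sqrt(3)/8) = sqrt(3)/4 + pi/3.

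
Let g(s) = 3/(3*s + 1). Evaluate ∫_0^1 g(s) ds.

log(4)

Let u = 3*s + 1, so du = 3 ds. When s = 0, u = 1; when s = 1, u = 4.
The integral becomes ∫ 1/u du from 1 to 4, with antiderivative log(u).
Back in s: F(s) = log(3*s + 1).
Then F(1) - F(0) = (log(4)) - (0) = log(4).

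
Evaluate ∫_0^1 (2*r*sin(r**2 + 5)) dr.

Let u = r**2 + 5, so du = 2*r dr. When r = 0, u = 5; when r = 1, u = 6.
The integral becomes ∫ sin(u) du from 5 to 6, with antiderivative -cos(u).
Back in r: F(r) = -cos(r**2 + 5).
Then F(1) - F(0) = (-cos(6)) - (-cos(5)) = -cos(6) + cos(5).

-cos(6) + cos(5)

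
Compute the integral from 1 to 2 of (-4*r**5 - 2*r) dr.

By the power rule, an antiderivative is F(r) = -2*r**6/3 - r**2.
Then F(2) - F(1) = (-140/3) - (-5/3) = -45.

-45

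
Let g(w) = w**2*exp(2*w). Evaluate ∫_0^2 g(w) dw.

-1/4 + 5*exp(4)/4

Integrate by parts twice (u = w^2, dv = exp(2*w) dw).
An antiderivative is F(w) = (2*w**2 - 2*w + 1)*exp(2*w)/4.
Then F(2) - F(0) = (5*exp(4)/4) - (1/4) = -1/4 + 5*exp(4)/4.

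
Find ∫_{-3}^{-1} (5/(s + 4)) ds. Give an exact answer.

5*log(3)

An antiderivative is F(s) = 5*log(s + 4).
Then F(-1) - F(-3) = (5*log(3)) - (0) = 5*log(3).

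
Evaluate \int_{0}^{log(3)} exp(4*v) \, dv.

Let u = exp(v), so du = exp(v) dv. When v = 0, u = 1; when v = log(3), u = 3.
The integral becomes ∫ u**3 du from 1 to 3, with antiderivative u**4/4.
Back in v: F(v) = exp(4*v)/4.
Then F(log(3)) - F(0) = (81/4) - (1/4) = 20.

20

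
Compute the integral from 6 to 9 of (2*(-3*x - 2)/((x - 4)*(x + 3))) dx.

-4*log(5) + 2*log(3)

Factor the denominator: x**2 - x - 12 = (x + 3)(x - 4).
Partial fractions: 2*(-3*x - 2)/((x - 4)*(x + 3)) = -2/(x + 3) - 4/(x - 4).
An antiderivative is F(x) = -4*log(x - 4) - 2*log(x + 3).
Then F(9) - F(6) = (-4*log(5) - 4*log(2) - 2*log(3)) - (-4*log(3) - 4*log(2)) = -4*log(5) + 2*log(3).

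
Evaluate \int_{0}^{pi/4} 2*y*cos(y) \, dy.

-2 + sqrt(2)*pi/4 + sqrt(2)

Integrate by parts once (u = y, dv = 2*cos(y) dy).
An antiderivative is F(y) = 2*y*sin(y) + 2*cos(y).
Then F(pi/4) - F(0) = (sqrt(2)*(pi + 4)/4) - (2) = -2 + sqrt(2)*pi/4 + sqrt(2).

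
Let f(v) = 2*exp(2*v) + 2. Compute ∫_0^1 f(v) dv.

An antiderivative is F(v) = exp(2*v) + 2*v.
Then F(1) - F(0) = (2 + exp(2)) - (1) = 1 + exp(2).

1 + exp(2)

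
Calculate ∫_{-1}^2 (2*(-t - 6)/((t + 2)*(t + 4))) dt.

-log(64)

Factor the denominator: t**2 + 6*t + 8 = (t + 4)(t + 2).
Partial fractions: 2*(-t - 6)/((t + 2)*(t + 4)) = 2/(t + 4) - 4/(t + 2).
An antiderivative is F(t) = -4*log(t + 2) + 2*log(t + 4).
Then F(2) - F(-1) = (log(9/64)) - (log(9)) = -log(64).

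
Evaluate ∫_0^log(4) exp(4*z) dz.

Let u = exp(z), so du = exp(z) dz. When z = 0, u = 1; when z = log(4), u = 4.
The integral becomes ∫ u**3 du from 1 to 4, with antiderivative u**4/4.
Back in z: F(z) = exp(4*z)/4.
Then F(log(4)) - F(0) = (64) - (1/4) = 255/4.

255/4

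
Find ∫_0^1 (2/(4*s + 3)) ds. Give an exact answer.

An antiderivative is F(s) = log(4*s + 3)/2.
Then F(1) - F(0) = (log(7)/2) - (log(3)/2) = -log(3)/2 + log(7)/2.

-log(3)/2 + log(7)/2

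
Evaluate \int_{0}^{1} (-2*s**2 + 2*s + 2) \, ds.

7/3

By the power rule, an antiderivative is F(s) = -2*s**3/3 + s**2 + 2*s.
Then F(1) - F(0) = (7/3) - (0) = 7/3.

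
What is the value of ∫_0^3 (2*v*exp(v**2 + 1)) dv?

Let u = v**2 + 1, so du = 2*v dv. When v = 0, u = 1; when v = 3, u = 10.
The integral becomes ∫ exp(u) du from 1 to 10, with antiderivative exp(u).
Back in v: F(v) = exp(v**2 + 1).
Then F(3) - F(0) = (exp(10)) - (exp(1)) = -exp(1) + exp(10).

-exp(1) + exp(10)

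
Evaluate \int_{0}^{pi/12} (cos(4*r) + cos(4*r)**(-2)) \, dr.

An antiderivative is F(r) = sin(4*r)/4 + tan(4*r)/4.
Then F(pi/12) - F(0) = (3*sqrt(3)/8) - (0) = 3*sqrt(3)/8.

3*sqrt(3)/8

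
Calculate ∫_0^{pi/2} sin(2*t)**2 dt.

Use the identity sin^2(2*t) = (1 - cos(4*t))/2.
An antiderivative is F(t) = t/2 - sin(4*t)/8.
Then F(pi/2) - F(0) = (pi/4) - (0) = pi/4.

pi/4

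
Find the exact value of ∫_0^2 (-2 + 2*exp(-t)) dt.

-2 - 2*exp(-2)

An antiderivative is F(t) = -2*t - 2*exp(-t).
Then F(2) - F(0) = (-4 - 2*exp(-2)) - (-2) = -2 - 2*exp(-2).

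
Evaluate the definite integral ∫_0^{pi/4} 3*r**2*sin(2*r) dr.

Integrate by parts twice (u = r^2, dv = 3*sin(2*r) dr).
An antiderivative is F(r) = -3*r**2*cos(2*r)/2 + 3*r*sin(2*r)/2 + 3*cos(2*r)/4.
Then F(pi/4) - F(0) = (3*pi/8) - (3/4) = -3/4 + 3*pi/8.

-3/4 + 3*pi/8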